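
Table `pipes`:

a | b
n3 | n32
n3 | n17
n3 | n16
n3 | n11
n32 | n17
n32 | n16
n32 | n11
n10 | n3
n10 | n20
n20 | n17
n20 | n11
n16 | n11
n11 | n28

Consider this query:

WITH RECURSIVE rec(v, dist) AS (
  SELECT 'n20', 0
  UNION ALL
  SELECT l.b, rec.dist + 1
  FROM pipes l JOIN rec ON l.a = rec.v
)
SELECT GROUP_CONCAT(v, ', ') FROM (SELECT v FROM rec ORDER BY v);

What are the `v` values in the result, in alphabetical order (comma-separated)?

Base: (n20, dist=0).
Iteration 1: edges from {n20} -> (n11, dist=1), (n17, dist=1).
Iteration 2: edges from {n11,n17} -> (n28, dist=2).
Iteration 3: no outgoing edges from {n28}; recursion stops.

n11, n17, n20, n28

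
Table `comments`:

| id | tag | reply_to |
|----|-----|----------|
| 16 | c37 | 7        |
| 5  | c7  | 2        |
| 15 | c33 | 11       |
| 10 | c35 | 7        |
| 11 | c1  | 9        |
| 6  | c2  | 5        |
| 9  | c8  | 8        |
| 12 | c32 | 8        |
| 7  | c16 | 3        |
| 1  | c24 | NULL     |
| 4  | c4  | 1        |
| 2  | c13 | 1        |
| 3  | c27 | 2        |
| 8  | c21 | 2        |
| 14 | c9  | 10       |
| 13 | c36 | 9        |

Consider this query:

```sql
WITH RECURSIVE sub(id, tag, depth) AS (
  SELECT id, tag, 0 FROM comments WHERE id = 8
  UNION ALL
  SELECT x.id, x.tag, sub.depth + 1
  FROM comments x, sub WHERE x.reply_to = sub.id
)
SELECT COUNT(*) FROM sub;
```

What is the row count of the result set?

Base: id=8 (c21) at depth 0.
Iteration 1: rows with reply_to in {8} -> c8 (id 9, depth 1), c32 (id 12, depth 1).
Iteration 2: rows with reply_to in {9,12} -> c1 (id 11, depth 2), c36 (id 13, depth 2).
Iteration 3: rows with reply_to in {11,13} -> c33 (id 15, depth 3).
Iteration 4: no rows with reply_to in {15}; recursion stops.
Total rows emitted: 6.

6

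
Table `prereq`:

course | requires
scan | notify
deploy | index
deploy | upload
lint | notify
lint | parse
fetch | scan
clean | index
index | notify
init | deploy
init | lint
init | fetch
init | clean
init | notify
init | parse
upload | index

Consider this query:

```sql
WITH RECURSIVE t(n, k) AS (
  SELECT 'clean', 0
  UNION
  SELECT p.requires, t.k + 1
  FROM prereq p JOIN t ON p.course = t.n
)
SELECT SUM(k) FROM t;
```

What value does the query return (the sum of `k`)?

Base: (clean, k=0).
Iteration 1: edges from {clean} -> (index, k=1).
Iteration 2: edges from {index} -> (notify, k=2).
Iteration 3: no outgoing edges from {notify}; recursion stops.
SUM(k) = 0 + 1 + 2 = 3.

3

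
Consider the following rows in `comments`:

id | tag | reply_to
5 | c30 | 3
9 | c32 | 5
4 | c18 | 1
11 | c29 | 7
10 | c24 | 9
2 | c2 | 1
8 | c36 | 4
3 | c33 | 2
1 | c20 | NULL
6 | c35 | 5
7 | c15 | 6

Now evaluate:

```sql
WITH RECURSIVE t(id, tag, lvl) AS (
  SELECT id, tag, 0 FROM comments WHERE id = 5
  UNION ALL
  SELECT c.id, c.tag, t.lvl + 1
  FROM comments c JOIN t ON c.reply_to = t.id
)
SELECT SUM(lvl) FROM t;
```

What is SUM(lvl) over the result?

Base: id=5 (c30) at lvl 0.
Iteration 1: rows with reply_to in {5} -> c35 (id 6, lvl 1), c32 (id 9, lvl 1).
Iteration 2: rows with reply_to in {6,9} -> c15 (id 7, lvl 2), c24 (id 10, lvl 2).
Iteration 3: rows with reply_to in {7,10} -> c29 (id 11, lvl 3).
Iteration 4: no rows with reply_to in {11}; recursion stops.
SUM(lvl) = 0 + 1 + 1 + 2 + 2 + 3 = 9.

9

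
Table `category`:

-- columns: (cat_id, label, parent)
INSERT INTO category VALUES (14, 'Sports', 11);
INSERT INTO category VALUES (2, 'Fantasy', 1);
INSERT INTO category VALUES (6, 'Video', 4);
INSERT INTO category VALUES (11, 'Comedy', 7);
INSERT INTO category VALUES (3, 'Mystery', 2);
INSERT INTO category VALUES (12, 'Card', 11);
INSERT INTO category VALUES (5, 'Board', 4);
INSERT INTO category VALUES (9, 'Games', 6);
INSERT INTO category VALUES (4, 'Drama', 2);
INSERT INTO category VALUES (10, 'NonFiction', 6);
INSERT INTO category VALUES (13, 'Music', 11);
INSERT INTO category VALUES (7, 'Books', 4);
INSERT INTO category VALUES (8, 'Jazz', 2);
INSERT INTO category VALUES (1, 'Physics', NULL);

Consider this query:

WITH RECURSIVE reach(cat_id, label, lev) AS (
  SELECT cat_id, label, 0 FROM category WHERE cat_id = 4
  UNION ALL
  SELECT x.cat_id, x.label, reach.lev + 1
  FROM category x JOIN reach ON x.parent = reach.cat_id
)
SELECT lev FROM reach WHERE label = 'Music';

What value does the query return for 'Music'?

3

Base: cat_id=4 (Drama) at lev 0.
Iteration 1: rows with parent in {4} -> Board (id 5, lev 1), Video (id 6, lev 1), Books (id 7, lev 1).
Iteration 2: rows with parent in {5,6,7} -> Games (id 9, lev 2), NonFiction (id 10, lev 2), Comedy (id 11, lev 2).
Iteration 3: rows with parent in {9,10,11} -> Card (id 12, lev 3), Music (id 13, lev 3), Sports (id 14, lev 3).
Iteration 4: no rows with parent in {12,13,14}; recursion stops.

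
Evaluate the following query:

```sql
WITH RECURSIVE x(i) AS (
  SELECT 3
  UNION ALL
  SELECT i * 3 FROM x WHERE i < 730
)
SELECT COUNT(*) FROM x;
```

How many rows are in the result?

Base: i=3.
Iteration 1: 3 < 730 holds -> i = 3 * 3 = 9.
Iteration 2: 9 < 730 holds -> i = 9 * 3 = 27.
Iteration 3: 27 < 730 holds -> i = 27 * 3 = 81.
Iteration 4: 81 < 730 holds -> i = 81 * 3 = 243.
Iteration 5: 243 < 730 holds -> i = 243 * 3 = 729.
Iteration 6: 729 < 730 holds -> i = 729 * 3 = 2187.
Iteration 7: 2187 < 730 fails; recursion stops.
Total rows emitted: 7.

7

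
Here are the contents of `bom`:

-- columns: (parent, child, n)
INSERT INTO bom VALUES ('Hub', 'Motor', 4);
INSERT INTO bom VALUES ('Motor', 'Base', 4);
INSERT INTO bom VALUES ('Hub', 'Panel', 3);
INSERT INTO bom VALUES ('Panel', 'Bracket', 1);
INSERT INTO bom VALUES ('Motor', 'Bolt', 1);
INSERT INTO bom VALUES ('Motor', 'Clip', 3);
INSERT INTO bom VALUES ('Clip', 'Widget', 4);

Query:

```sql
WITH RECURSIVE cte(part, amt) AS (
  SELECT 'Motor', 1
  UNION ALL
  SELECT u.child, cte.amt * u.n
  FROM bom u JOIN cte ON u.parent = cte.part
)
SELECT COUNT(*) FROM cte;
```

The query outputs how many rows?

5

Base: (Motor, amt=1).
Iteration 1: components of {Motor} -> Base = 1*4 = 4, Bolt = 1*1 = 1, Clip = 1*3 = 3.
Iteration 2: components of {Base,Bolt,Clip} -> Widget = 3*4 = 12.
Iteration 3: no further components; recursion stops.
Total rows emitted: 5.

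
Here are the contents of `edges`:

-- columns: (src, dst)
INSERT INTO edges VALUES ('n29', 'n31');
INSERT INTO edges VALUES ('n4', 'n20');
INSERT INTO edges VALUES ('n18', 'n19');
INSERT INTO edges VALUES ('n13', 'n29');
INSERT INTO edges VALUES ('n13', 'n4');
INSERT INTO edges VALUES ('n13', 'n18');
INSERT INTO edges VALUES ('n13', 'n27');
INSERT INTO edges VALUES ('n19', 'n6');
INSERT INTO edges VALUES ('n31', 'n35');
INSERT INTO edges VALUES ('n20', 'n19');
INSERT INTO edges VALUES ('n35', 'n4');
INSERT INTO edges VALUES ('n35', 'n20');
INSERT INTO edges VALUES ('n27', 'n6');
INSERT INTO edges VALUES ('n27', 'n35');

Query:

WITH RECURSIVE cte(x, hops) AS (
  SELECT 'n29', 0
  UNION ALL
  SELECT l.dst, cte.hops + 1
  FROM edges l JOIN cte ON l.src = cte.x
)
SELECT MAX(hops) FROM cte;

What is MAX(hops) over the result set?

Base: (n29, hops=0).
Iteration 1: edges from {n29} -> (n31, hops=1).
Iteration 2: edges from {n31} -> (n35, hops=2).
Iteration 3: edges from {n35} -> (n20, hops=3), (n4, hops=3).
Iteration 4: edges from {n20,n4} -> (n19, hops=4), (n20, hops=4).
Iteration 5: edges from {n19,n20} -> (n19, hops=5), (n6, hops=5).
Iteration 6: edges from {n19,n6} -> (n6, hops=6).
Iteration 7: no outgoing edges from {n6}; recursion stops.
hops values: 0, 1, 2, 3, 3, 4, 4, 5, 5, 6; the maximum is 6.

6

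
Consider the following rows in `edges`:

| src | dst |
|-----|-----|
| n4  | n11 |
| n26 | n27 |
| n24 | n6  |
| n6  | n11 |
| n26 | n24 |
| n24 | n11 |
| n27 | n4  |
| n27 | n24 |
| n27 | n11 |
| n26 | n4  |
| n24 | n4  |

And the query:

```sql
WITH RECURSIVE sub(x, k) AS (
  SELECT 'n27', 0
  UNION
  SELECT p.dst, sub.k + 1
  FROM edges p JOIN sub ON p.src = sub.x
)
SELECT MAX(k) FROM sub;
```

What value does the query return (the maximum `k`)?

Base: (n27, k=0).
Iteration 1: edges from {n27} -> (n11, k=1), (n24, k=1), (n4, k=1).
Iteration 2: edges from {n11,n24,n4} -> (n11, k=2), (n4, k=2), (n6, k=2). [UNION drops 1 duplicate row(s)]
Iteration 3: edges from {n11,n4,n6} -> (n11, k=3). [UNION drops 1 duplicate row(s)]
Iteration 4: no outgoing edges from {n11}; recursion stops.
k values: 0, 1, 1, 1, 2, 2, 2, 3; the maximum is 3.

3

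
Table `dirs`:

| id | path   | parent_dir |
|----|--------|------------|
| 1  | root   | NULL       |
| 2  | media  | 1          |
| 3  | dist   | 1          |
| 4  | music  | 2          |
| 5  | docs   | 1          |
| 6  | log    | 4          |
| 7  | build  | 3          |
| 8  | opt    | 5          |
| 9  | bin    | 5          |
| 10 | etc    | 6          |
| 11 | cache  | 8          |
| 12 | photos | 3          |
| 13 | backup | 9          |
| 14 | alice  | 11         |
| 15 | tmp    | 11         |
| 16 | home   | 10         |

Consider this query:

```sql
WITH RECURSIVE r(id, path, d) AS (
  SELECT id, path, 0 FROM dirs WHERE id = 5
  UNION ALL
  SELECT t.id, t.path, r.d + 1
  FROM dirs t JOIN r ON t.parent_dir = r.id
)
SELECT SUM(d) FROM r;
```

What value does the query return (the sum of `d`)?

12

Base: id=5 (docs) at d 0.
Iteration 1: rows with parent_dir in {5} -> opt (id 8, d 1), bin (id 9, d 1).
Iteration 2: rows with parent_dir in {8,9} -> cache (id 11, d 2), backup (id 13, d 2).
Iteration 3: rows with parent_dir in {11,13} -> alice (id 14, d 3), tmp (id 15, d 3).
Iteration 4: no rows with parent_dir in {14,15}; recursion stops.
SUM(d) = 0 + 1 + 1 + 2 + 2 + 3 + 3 = 12.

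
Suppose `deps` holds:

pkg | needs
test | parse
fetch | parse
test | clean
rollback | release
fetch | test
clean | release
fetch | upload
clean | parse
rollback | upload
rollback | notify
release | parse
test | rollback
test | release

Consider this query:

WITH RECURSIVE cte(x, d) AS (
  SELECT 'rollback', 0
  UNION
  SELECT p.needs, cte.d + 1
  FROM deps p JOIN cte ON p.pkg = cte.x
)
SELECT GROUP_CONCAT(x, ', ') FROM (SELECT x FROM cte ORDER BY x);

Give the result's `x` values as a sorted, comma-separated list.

notify, parse, release, rollback, upload

Base: (rollback, d=0).
Iteration 1: edges from {rollback} -> (notify, d=1), (release, d=1), (upload, d=1).
Iteration 2: edges from {notify,release,upload} -> (parse, d=2).
Iteration 3: no outgoing edges from {parse}; recursion stops.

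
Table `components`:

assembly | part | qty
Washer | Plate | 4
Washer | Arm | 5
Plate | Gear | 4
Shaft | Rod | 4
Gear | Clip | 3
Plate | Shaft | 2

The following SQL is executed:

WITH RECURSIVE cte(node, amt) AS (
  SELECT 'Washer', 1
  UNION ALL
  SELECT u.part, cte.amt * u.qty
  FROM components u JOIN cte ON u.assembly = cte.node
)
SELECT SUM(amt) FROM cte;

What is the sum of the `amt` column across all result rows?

114

Base: (Washer, amt=1).
Iteration 1: components of {Washer} -> Arm = 1*5 = 5, Plate = 1*4 = 4.
Iteration 2: components of {Arm,Plate} -> Gear = 4*4 = 16, Shaft = 4*2 = 8.
Iteration 3: components of {Gear,Shaft} -> Clip = 16*3 = 48, Rod = 8*4 = 32.
Iteration 4: no further components; recursion stops.
SUM(amt) = 1 + 5 + 4 + 16 + 8 + 48 + 32 = 114.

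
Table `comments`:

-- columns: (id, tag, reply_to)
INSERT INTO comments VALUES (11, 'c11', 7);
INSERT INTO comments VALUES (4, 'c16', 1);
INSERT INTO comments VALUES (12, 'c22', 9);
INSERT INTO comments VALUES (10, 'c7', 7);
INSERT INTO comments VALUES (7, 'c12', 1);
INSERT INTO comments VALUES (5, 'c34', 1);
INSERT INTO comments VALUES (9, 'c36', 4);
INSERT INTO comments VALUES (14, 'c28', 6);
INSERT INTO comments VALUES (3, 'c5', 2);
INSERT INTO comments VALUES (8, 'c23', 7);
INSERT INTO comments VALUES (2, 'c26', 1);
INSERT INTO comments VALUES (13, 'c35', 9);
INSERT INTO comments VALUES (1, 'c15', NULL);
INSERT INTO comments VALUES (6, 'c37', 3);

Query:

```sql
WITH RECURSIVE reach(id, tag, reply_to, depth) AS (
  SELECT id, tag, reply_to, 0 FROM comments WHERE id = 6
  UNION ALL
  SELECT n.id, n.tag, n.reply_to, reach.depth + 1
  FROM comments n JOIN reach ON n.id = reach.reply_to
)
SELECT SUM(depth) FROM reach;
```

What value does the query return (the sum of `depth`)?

Base: id=6 (c37), reply_to=3, depth 0.
Iteration 1: join on id=3 -> c5 (id 3, reply_to=2, depth 1).
Iteration 2: join on id=2 -> c26 (id 2, reply_to=1, depth 2).
Iteration 3: join on id=1 -> c15 (id 1, reply_to=NULL, depth 3).
Iteration 4: reply_to is NULL; no match; recursion stops.
SUM(depth) = 0 + 1 + 2 + 3 = 6.

6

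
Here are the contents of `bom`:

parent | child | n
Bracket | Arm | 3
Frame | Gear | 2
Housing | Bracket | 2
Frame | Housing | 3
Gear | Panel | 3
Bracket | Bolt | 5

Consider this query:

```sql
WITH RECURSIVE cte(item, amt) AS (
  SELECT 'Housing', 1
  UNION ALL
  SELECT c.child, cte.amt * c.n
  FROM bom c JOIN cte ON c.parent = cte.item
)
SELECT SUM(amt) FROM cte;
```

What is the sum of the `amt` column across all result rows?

Base: (Housing, amt=1).
Iteration 1: components of {Housing} -> Bracket = 1*2 = 2.
Iteration 2: components of {Bracket} -> Arm = 2*3 = 6, Bolt = 2*5 = 10.
Iteration 3: no further components; recursion stops.
SUM(amt) = 1 + 2 + 10 + 6 = 19.

19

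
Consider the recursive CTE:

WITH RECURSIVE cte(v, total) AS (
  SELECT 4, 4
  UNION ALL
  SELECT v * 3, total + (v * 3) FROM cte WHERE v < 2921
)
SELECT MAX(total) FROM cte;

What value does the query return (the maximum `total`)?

13120

Base: v=4, total=4.
Iteration 1: 4 < 2921 holds -> v = 4 * 3 = 12, total = 4 + 12 = 16.
Iteration 2: 12 < 2921 holds -> v = 12 * 3 = 36, total = 16 + 36 = 52.
Iteration 3: 36 < 2921 holds -> v = 36 * 3 = 108, total = 52 + 108 = 160.
Iteration 4: 108 < 2921 holds -> v = 108 * 3 = 324, total = 160 + 324 = 484.
Iteration 5: 324 < 2921 holds -> v = 324 * 3 = 972, total = 484 + 972 = 1456.
Iteration 6: 972 < 2921 holds -> v = 972 * 3 = 2916, total = 1456 + 2916 = 4372.
Iteration 7: 2916 < 2921 holds -> v = 2916 * 3 = 8748, total = 4372 + 8748 = 13120.
Iteration 8: 8748 < 2921 fails; recursion stops.
total values: 4, 16, 52, 160, 484, 1456, 4372, 13120; the maximum is 13120.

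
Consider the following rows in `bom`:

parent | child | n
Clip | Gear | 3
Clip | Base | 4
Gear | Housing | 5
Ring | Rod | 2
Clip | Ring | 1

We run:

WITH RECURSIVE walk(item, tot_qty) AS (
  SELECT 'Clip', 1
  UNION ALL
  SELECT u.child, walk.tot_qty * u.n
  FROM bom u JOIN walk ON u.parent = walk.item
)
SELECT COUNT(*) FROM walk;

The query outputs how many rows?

6

Base: (Clip, tot_qty=1).
Iteration 1: components of {Clip} -> Base = 1*4 = 4, Gear = 1*3 = 3, Ring = 1*1 = 1.
Iteration 2: components of {Base,Gear,Ring} -> Housing = 3*5 = 15, Rod = 1*2 = 2.
Iteration 3: no further components; recursion stops.
Total rows emitted: 6.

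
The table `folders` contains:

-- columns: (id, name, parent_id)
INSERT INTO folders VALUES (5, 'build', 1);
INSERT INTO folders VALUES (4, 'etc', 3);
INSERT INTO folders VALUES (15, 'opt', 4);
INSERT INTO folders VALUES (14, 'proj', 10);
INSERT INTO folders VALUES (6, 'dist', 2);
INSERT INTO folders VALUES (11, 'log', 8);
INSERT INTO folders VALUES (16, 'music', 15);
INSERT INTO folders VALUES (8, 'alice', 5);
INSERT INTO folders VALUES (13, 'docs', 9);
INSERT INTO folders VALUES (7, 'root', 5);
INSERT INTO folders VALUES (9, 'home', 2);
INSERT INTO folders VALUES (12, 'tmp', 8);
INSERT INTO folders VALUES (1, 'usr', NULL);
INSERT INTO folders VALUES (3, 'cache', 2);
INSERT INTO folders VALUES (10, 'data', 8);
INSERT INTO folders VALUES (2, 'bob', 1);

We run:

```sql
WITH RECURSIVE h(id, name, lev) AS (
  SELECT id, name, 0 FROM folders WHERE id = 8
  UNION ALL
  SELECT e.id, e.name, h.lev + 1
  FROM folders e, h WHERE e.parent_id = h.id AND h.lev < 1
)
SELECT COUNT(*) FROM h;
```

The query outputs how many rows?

4

Base: id=8 (alice) at lev 0.
Iteration 1: rows with parent_id in {8} -> data (id 10, lev 1), log (id 11, lev 1), tmp (id 12, lev 1).
Iteration 2: lev < 1 fails for all current rows; recursion stops.
Total rows emitted: 4.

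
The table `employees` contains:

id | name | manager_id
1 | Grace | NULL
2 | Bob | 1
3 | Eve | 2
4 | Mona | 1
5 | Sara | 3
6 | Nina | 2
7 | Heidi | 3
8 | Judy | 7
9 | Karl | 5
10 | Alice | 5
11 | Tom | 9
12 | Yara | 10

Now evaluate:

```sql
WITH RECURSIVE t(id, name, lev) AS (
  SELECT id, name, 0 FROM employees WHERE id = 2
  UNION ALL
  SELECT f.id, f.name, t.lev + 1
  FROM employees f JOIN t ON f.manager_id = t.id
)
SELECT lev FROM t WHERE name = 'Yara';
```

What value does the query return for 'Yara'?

Base: id=2 (Bob) at lev 0.
Iteration 1: rows with manager_id in {2} -> Eve (id 3, lev 1), Nina (id 6, lev 1).
Iteration 2: rows with manager_id in {3,6} -> Sara (id 5, lev 2), Heidi (id 7, lev 2).
Iteration 3: rows with manager_id in {5,7} -> Judy (id 8, lev 3), Karl (id 9, lev 3), Alice (id 10, lev 3).
Iteration 4: rows with manager_id in {8,9,10} -> Tom (id 11, lev 4), Yara (id 12, lev 4).
Iteration 5: no rows with manager_id in {11,12}; recursion stops.

4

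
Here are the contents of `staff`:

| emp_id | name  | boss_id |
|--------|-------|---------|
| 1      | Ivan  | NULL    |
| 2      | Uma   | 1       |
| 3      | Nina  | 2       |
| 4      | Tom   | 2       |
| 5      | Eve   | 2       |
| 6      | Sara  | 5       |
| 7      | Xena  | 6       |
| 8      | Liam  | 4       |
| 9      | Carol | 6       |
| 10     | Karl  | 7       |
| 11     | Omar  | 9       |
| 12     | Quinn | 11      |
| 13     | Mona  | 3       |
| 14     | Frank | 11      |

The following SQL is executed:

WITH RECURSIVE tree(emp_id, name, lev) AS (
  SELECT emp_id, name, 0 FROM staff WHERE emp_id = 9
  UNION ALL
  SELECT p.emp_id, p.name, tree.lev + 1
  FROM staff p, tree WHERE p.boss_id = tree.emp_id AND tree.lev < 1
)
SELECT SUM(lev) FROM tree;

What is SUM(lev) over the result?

Base: emp_id=9 (Carol) at lev 0.
Iteration 1: rows with boss_id in {9} -> Omar (id 11, lev 1).
Iteration 2: lev < 1 fails for all current rows; recursion stops.
SUM(lev) = 0 + 1 = 1.

1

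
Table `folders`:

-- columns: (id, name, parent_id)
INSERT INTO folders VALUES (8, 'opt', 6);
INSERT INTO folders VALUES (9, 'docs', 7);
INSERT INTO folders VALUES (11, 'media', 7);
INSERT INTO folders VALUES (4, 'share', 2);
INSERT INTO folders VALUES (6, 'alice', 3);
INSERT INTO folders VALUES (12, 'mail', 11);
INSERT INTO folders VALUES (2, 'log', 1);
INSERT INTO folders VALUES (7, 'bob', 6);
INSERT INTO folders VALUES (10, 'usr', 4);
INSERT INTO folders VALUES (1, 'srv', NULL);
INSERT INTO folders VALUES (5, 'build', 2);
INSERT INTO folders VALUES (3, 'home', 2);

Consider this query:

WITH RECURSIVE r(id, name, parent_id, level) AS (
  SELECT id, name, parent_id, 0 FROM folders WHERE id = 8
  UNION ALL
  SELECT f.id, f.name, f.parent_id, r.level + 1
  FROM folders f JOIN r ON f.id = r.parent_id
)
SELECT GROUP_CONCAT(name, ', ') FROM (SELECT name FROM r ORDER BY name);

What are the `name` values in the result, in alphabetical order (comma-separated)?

Base: id=8 (opt), parent_id=6, level 0.
Iteration 1: join on id=6 -> alice (id 6, parent_id=3, level 1).
Iteration 2: join on id=3 -> home (id 3, parent_id=2, level 2).
Iteration 3: join on id=2 -> log (id 2, parent_id=1, level 3).
Iteration 4: join on id=1 -> srv (id 1, parent_id=NULL, level 4).
Iteration 5: parent_id is NULL; no match; recursion stops.

alice, home, log, opt, srv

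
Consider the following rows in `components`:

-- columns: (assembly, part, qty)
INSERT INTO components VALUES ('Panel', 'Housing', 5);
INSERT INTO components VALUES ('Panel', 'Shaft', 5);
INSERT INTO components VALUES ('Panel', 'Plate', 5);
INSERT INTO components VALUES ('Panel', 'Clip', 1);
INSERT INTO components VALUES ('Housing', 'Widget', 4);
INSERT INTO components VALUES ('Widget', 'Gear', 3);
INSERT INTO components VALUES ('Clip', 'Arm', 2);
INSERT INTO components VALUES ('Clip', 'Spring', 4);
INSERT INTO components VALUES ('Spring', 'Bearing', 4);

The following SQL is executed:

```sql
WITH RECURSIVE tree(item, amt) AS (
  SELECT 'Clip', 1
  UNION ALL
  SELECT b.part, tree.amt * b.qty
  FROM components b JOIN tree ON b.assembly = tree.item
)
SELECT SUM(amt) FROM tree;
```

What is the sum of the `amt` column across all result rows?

Base: (Clip, amt=1).
Iteration 1: components of {Clip} -> Arm = 1*2 = 2, Spring = 1*4 = 4.
Iteration 2: components of {Arm,Spring} -> Bearing = 4*4 = 16.
Iteration 3: no further components; recursion stops.
SUM(amt) = 1 + 2 + 4 + 16 = 23.

23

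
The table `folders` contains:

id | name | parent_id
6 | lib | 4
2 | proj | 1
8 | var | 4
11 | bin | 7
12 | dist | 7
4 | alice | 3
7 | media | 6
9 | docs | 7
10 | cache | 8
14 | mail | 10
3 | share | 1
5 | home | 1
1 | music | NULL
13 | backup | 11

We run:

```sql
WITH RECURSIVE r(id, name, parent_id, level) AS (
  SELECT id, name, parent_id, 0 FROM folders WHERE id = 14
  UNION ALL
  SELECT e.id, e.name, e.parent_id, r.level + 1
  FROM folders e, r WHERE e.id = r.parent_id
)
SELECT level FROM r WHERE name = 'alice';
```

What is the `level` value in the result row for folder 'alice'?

3

Base: id=14 (mail), parent_id=10, level 0.
Iteration 1: join on id=10 -> cache (id 10, parent_id=8, level 1).
Iteration 2: join on id=8 -> var (id 8, parent_id=4, level 2).
Iteration 3: join on id=4 -> alice (id 4, parent_id=3, level 3).
Iteration 4: join on id=3 -> share (id 3, parent_id=1, level 4).
Iteration 5: join on id=1 -> music (id 1, parent_id=NULL, level 5).
Iteration 6: parent_id is NULL; no match; recursion stops.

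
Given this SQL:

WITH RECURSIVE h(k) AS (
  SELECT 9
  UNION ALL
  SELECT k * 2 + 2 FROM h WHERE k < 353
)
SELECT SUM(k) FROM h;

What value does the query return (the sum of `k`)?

1383

Base: k=9.
Iteration 1: 9 < 353 holds -> k = 9 * 2 + 2 = 20.
Iteration 2: 20 < 353 holds -> k = 20 * 2 + 2 = 42.
Iteration 3: 42 < 353 holds -> k = 42 * 2 + 2 = 86.
Iteration 4: 86 < 353 holds -> k = 86 * 2 + 2 = 174.
Iteration 5: 174 < 353 holds -> k = 174 * 2 + 2 = 350.
Iteration 6: 350 < 353 holds -> k = 350 * 2 + 2 = 702.
Iteration 7: 702 < 353 fails; recursion stops.
SUM(k) = 9 + 20 + 42 + 86 + 174 + 350 + 702 = 1383.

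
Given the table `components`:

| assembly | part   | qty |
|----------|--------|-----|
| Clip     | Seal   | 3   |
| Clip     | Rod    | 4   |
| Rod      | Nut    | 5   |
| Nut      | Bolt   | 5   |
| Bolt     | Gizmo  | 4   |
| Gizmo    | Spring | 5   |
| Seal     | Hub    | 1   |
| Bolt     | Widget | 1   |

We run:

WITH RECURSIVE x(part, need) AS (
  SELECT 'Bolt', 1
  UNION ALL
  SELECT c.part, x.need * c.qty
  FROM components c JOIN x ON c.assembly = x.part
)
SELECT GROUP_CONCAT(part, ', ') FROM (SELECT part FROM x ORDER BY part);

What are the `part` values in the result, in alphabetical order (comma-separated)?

Base: (Bolt, need=1).
Iteration 1: components of {Bolt} -> Gizmo = 1*4 = 4, Widget = 1*1 = 1.
Iteration 2: components of {Gizmo,Widget} -> Spring = 4*5 = 20.
Iteration 3: no further components; recursion stops.

Bolt, Gizmo, Spring, Widget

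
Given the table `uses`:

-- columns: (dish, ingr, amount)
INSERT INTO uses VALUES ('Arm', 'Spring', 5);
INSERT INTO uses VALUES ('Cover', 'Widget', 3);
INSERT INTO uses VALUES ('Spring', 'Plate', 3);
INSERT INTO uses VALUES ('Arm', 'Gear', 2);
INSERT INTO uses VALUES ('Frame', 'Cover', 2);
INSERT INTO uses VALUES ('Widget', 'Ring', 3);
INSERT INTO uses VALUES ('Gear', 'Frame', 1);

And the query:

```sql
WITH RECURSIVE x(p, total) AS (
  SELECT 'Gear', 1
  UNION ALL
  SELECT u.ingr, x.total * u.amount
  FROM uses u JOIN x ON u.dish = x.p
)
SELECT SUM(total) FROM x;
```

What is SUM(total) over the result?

Base: (Gear, total=1).
Iteration 1: components of {Gear} -> Frame = 1*1 = 1.
Iteration 2: components of {Frame} -> Cover = 1*2 = 2.
Iteration 3: components of {Cover} -> Widget = 2*3 = 6.
Iteration 4: components of {Widget} -> Ring = 6*3 = 18.
Iteration 5: no further components; recursion stops.
SUM(total) = 1 + 1 + 2 + 6 + 18 = 28.

28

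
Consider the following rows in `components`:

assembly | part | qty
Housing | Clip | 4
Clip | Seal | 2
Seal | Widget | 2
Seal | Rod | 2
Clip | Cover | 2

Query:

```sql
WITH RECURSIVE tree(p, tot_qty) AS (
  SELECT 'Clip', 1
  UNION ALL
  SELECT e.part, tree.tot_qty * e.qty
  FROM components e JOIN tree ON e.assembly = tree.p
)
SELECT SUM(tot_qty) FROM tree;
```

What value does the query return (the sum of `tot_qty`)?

13

Base: (Clip, tot_qty=1).
Iteration 1: components of {Clip} -> Cover = 1*2 = 2, Seal = 1*2 = 2.
Iteration 2: components of {Cover,Seal} -> Rod = 2*2 = 4, Widget = 2*2 = 4.
Iteration 3: no further components; recursion stops.
SUM(tot_qty) = 1 + 2 + 2 + 4 + 4 = 13.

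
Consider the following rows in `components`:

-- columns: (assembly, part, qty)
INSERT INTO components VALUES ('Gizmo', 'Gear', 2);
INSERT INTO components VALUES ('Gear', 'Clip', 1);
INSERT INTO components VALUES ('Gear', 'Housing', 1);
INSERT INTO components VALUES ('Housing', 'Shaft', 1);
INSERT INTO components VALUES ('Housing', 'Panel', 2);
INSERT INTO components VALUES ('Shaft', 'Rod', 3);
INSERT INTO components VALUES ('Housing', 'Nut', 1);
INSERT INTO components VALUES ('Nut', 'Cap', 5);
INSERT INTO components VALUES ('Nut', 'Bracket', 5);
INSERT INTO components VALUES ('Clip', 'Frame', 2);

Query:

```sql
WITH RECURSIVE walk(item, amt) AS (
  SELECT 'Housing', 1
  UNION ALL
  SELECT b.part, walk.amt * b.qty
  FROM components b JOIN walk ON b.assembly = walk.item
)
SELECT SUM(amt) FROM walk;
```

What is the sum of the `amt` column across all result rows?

Base: (Housing, amt=1).
Iteration 1: components of {Housing} -> Nut = 1*1 = 1, Panel = 1*2 = 2, Shaft = 1*1 = 1.
Iteration 2: components of {Nut,Panel,Shaft} -> Bracket = 1*5 = 5, Cap = 1*5 = 5, Rod = 1*3 = 3.
Iteration 3: no further components; recursion stops.
SUM(amt) = 1 + 1 + 2 + 1 + 3 + 5 + 5 = 18.

18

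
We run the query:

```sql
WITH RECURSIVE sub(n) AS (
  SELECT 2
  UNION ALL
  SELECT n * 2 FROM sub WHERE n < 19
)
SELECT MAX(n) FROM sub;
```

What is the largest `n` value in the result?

Base: n=2.
Iteration 1: 2 < 19 holds -> n = 2 * 2 = 4.
Iteration 2: 4 < 19 holds -> n = 4 * 2 = 8.
Iteration 3: 8 < 19 holds -> n = 8 * 2 = 16.
Iteration 4: 16 < 19 holds -> n = 16 * 2 = 32.
Iteration 5: 32 < 19 fails; recursion stops.
n values: 2, 4, 8, 16, 32; the maximum is 32.

32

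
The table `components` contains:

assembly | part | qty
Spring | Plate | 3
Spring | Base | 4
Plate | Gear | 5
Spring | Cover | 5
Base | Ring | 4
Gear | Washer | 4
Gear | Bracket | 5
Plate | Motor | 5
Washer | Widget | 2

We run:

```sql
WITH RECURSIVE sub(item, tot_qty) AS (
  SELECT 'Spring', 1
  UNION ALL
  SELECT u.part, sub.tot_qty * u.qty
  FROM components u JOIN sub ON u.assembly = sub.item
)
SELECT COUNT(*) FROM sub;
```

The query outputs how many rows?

10

Base: (Spring, tot_qty=1).
Iteration 1: components of {Spring} -> Base = 1*4 = 4, Cover = 1*5 = 5, Plate = 1*3 = 3.
Iteration 2: components of {Base,Cover,Plate} -> Gear = 3*5 = 15, Motor = 3*5 = 15, Ring = 4*4 = 16.
Iteration 3: components of {Gear,Motor,Ring} -> Bracket = 15*5 = 75, Washer = 15*4 = 60.
Iteration 4: components of {Bracket,Washer} -> Widget = 60*2 = 120.
Iteration 5: no further components; recursion stops.
Total rows emitted: 10.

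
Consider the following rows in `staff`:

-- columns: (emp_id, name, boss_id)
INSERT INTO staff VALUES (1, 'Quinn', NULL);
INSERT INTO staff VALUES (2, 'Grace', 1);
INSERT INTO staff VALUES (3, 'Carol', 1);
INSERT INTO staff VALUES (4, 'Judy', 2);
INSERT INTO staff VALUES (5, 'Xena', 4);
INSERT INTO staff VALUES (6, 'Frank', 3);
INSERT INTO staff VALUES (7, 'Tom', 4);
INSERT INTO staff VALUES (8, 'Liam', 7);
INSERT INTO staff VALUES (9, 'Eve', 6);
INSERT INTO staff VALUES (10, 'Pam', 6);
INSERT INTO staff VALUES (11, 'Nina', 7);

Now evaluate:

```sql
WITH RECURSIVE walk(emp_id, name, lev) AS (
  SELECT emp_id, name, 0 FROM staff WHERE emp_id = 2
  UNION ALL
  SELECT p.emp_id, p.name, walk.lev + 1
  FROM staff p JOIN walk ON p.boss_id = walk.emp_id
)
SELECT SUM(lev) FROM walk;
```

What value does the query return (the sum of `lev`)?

Base: emp_id=2 (Grace) at lev 0.
Iteration 1: rows with boss_id in {2} -> Judy (id 4, lev 1).
Iteration 2: rows with boss_id in {4} -> Xena (id 5, lev 2), Tom (id 7, lev 2).
Iteration 3: rows with boss_id in {5,7} -> Liam (id 8, lev 3), Nina (id 11, lev 3).
Iteration 4: no rows with boss_id in {8,11}; recursion stops.
SUM(lev) = 0 + 1 + 2 + 2 + 3 + 3 = 11.

11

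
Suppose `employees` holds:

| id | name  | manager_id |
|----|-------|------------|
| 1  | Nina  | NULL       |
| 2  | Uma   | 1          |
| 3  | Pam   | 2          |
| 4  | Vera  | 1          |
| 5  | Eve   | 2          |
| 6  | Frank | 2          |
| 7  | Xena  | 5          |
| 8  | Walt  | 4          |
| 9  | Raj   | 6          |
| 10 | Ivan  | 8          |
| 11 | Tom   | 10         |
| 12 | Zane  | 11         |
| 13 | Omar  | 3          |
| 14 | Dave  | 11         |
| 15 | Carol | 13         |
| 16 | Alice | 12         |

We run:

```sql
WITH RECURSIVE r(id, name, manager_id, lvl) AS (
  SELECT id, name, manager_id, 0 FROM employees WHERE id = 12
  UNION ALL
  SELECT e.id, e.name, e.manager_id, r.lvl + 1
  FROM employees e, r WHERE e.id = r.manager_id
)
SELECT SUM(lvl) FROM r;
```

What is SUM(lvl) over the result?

Base: id=12 (Zane), manager_id=11, lvl 0.
Iteration 1: join on id=11 -> Tom (id 11, manager_id=10, lvl 1).
Iteration 2: join on id=10 -> Ivan (id 10, manager_id=8, lvl 2).
Iteration 3: join on id=8 -> Walt (id 8, manager_id=4, lvl 3).
Iteration 4: join on id=4 -> Vera (id 4, manager_id=1, lvl 4).
Iteration 5: join on id=1 -> Nina (id 1, manager_id=NULL, lvl 5).
Iteration 6: manager_id is NULL; no match; recursion stops.
SUM(lvl) = 0 + 1 + 2 + 3 + 4 + 5 = 15.

15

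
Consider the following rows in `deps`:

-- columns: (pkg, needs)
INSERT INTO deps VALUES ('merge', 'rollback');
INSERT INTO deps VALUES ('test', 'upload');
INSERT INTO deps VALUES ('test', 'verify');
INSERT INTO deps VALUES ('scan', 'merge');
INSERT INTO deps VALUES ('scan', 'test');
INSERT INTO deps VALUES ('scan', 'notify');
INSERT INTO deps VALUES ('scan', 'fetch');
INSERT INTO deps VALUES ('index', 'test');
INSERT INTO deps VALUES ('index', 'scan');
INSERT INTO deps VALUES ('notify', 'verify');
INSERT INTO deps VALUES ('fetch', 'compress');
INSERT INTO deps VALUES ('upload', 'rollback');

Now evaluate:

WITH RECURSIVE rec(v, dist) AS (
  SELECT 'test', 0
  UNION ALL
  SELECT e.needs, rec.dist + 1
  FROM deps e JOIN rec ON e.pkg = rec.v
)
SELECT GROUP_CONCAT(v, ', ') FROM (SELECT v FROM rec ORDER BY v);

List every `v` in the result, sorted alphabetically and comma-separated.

rollback, test, upload, verify

Base: (test, dist=0).
Iteration 1: edges from {test} -> (upload, dist=1), (verify, dist=1).
Iteration 2: edges from {upload,verify} -> (rollback, dist=2).
Iteration 3: no outgoing edges from {rollback}; recursion stops.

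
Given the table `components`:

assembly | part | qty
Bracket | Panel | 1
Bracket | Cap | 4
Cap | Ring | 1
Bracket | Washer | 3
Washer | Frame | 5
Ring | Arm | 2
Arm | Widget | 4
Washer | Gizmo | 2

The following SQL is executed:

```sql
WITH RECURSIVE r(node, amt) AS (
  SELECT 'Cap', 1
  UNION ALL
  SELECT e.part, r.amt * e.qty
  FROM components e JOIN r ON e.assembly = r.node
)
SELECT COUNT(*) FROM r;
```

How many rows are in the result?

Base: (Cap, amt=1).
Iteration 1: components of {Cap} -> Ring = 1*1 = 1.
Iteration 2: components of {Ring} -> Arm = 1*2 = 2.
Iteration 3: components of {Arm} -> Widget = 2*4 = 8.
Iteration 4: no further components; recursion stops.
Total rows emitted: 4.

4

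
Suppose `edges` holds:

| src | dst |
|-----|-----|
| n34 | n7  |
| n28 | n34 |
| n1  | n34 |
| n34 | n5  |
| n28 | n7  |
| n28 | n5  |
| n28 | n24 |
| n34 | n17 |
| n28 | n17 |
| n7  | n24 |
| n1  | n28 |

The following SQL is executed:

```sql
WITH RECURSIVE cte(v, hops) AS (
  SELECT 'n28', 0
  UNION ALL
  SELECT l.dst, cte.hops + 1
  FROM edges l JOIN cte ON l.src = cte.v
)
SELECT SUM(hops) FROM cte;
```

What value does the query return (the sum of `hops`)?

Base: (n28, hops=0).
Iteration 1: edges from {n28} -> (n17, hops=1), (n24, hops=1), (n34, hops=1), (n5, hops=1), (n7, hops=1).
Iteration 2: edges from {n17,n24,n34,n5,n7} -> (n17, hops=2), (n24, hops=2), (n5, hops=2), (n7, hops=2).
Iteration 3: edges from {n17,n24,n5,n7} -> (n24, hops=3).
Iteration 4: no outgoing edges from {n24}; recursion stops.
SUM(hops) = 0 + 1 + 1 + 1 + 1 + 1 + 2 + 2 + 2 + 2 + 3 = 16.

16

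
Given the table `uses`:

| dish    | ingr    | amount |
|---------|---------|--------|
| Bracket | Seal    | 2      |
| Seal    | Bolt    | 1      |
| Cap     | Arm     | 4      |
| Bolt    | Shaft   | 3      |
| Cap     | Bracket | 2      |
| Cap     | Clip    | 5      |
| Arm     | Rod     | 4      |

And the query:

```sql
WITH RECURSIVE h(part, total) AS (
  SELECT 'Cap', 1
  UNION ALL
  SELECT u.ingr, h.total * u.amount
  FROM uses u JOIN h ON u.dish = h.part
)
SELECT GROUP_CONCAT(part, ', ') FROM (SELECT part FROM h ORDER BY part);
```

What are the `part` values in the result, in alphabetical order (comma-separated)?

Arm, Bolt, Bracket, Cap, Clip, Rod, Seal, Shaft

Base: (Cap, total=1).
Iteration 1: components of {Cap} -> Arm = 1*4 = 4, Bracket = 1*2 = 2, Clip = 1*5 = 5.
Iteration 2: components of {Arm,Bracket,Clip} -> Rod = 4*4 = 16, Seal = 2*2 = 4.
Iteration 3: components of {Rod,Seal} -> Bolt = 4*1 = 4.
Iteration 4: components of {Bolt} -> Shaft = 4*3 = 12.
Iteration 5: no further components; recursion stops.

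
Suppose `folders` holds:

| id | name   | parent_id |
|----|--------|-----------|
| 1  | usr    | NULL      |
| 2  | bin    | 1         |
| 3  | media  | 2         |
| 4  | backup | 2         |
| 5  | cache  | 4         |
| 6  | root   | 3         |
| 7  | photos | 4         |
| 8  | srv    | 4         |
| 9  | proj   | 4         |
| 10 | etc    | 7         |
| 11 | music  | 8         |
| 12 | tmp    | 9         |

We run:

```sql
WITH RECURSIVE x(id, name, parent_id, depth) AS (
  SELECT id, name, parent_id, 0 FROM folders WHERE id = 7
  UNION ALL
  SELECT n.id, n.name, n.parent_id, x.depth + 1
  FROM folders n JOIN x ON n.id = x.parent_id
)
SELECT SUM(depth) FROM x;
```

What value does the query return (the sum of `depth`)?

6

Base: id=7 (photos), parent_id=4, depth 0.
Iteration 1: join on id=4 -> backup (id 4, parent_id=2, depth 1).
Iteration 2: join on id=2 -> bin (id 2, parent_id=1, depth 2).
Iteration 3: join on id=1 -> usr (id 1, parent_id=NULL, depth 3).
Iteration 4: parent_id is NULL; no match; recursion stops.
SUM(depth) = 0 + 1 + 2 + 3 = 6.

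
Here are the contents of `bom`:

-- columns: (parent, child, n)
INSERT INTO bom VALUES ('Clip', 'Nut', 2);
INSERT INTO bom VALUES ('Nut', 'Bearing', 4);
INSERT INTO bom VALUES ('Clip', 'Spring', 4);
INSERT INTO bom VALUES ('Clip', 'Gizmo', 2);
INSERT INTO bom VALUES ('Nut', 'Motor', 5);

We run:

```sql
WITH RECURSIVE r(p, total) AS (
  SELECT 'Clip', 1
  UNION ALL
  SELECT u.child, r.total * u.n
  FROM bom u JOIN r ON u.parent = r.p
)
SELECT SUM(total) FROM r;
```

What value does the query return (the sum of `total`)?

27

Base: (Clip, total=1).
Iteration 1: components of {Clip} -> Gizmo = 1*2 = 2, Nut = 1*2 = 2, Spring = 1*4 = 4.
Iteration 2: components of {Gizmo,Nut,Spring} -> Bearing = 2*4 = 8, Motor = 2*5 = 10.
Iteration 3: no further components; recursion stops.
SUM(total) = 1 + 2 + 4 + 2 + 8 + 10 = 27.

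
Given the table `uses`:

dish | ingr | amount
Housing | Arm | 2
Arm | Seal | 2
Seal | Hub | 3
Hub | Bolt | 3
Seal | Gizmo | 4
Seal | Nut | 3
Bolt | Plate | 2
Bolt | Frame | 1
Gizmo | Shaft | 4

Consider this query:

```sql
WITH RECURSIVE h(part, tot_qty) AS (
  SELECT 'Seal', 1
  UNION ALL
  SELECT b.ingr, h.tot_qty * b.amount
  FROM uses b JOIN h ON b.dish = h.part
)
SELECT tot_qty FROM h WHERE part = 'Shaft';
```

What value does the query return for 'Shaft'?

16

Base: (Seal, tot_qty=1).
Iteration 1: components of {Seal} -> Gizmo = 1*4 = 4, Hub = 1*3 = 3, Nut = 1*3 = 3.
Iteration 2: components of {Gizmo,Hub,Nut} -> Bolt = 3*3 = 9, Shaft = 4*4 = 16.
Iteration 3: components of {Bolt,Shaft} -> Frame = 9*1 = 9, Plate = 9*2 = 18.
Iteration 4: no further components; recursion stops.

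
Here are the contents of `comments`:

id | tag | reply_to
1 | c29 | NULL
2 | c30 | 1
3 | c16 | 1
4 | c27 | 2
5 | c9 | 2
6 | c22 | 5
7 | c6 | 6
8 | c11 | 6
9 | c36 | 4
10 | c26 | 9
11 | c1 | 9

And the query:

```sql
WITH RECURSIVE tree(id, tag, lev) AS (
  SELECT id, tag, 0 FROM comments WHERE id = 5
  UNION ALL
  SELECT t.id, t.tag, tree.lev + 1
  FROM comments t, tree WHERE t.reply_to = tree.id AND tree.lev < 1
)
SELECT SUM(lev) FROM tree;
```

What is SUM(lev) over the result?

1

Base: id=5 (c9) at lev 0.
Iteration 1: rows with reply_to in {5} -> c22 (id 6, lev 1).
Iteration 2: lev < 1 fails for all current rows; recursion stops.
SUM(lev) = 0 + 1 = 1.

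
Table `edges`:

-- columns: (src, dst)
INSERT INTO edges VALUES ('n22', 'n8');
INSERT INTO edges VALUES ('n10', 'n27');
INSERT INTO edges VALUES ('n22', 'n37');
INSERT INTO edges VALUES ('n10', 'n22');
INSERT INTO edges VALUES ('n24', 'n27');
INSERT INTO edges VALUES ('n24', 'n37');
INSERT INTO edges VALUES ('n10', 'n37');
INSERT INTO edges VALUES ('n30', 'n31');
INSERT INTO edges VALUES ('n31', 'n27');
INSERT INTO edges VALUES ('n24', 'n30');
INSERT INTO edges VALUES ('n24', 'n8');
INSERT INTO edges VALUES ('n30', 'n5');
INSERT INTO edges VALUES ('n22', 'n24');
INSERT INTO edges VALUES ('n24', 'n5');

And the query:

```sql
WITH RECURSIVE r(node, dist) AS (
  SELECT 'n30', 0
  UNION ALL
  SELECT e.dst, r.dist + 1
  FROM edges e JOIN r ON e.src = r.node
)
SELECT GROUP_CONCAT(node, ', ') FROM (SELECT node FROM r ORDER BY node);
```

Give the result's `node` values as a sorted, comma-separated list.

Base: (n30, dist=0).
Iteration 1: edges from {n30} -> (n31, dist=1), (n5, dist=1).
Iteration 2: edges from {n31,n5} -> (n27, dist=2).
Iteration 3: no outgoing edges from {n27}; recursion stops.

n27, n30, n31, n5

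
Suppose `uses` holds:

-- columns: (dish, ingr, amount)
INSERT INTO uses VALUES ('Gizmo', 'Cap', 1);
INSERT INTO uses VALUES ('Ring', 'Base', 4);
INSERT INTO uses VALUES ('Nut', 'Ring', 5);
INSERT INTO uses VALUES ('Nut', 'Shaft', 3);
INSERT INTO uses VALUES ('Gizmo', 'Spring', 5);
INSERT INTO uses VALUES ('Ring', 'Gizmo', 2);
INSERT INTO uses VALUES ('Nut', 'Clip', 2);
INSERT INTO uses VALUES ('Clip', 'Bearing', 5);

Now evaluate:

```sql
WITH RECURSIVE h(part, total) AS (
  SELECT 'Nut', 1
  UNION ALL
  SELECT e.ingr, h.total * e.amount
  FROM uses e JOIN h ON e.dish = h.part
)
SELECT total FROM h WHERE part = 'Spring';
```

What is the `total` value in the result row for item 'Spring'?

Base: (Nut, total=1).
Iteration 1: components of {Nut} -> Clip = 1*2 = 2, Ring = 1*5 = 5, Shaft = 1*3 = 3.
Iteration 2: components of {Clip,Ring,Shaft} -> Base = 5*4 = 20, Bearing = 2*5 = 10, Gizmo = 5*2 = 10.
Iteration 3: components of {Base,Bearing,Gizmo} -> Cap = 10*1 = 10, Spring = 10*5 = 50.
Iteration 4: no further components; recursion stops.

50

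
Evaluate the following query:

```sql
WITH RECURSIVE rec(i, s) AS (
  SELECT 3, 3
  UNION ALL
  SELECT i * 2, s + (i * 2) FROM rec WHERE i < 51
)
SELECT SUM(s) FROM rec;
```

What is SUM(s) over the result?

Base: i=3, s=3.
Iteration 1: 3 < 51 holds -> i = 3 * 2 = 6, s = 3 + 6 = 9.
Iteration 2: 6 < 51 holds -> i = 6 * 2 = 12, s = 9 + 12 = 21.
Iteration 3: 12 < 51 holds -> i = 12 * 2 = 24, s = 21 + 24 = 45.
Iteration 4: 24 < 51 holds -> i = 24 * 2 = 48, s = 45 + 48 = 93.
Iteration 5: 48 < 51 holds -> i = 48 * 2 = 96, s = 93 + 96 = 189.
Iteration 6: 96 < 51 fails; recursion stops.
SUM(s) = 3 + 9 + 21 + 45 + 93 + 189 = 360.

360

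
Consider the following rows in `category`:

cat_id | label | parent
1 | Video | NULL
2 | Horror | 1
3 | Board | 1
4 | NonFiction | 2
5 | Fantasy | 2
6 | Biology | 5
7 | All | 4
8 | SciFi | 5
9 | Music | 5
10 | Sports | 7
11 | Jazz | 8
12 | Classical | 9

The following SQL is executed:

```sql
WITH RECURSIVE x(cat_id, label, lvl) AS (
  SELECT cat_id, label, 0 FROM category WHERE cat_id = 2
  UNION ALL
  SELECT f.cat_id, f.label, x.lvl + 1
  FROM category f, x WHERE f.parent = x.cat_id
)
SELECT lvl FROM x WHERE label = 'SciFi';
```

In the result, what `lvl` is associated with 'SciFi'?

2

Base: cat_id=2 (Horror) at lvl 0.
Iteration 1: rows with parent in {2} -> NonFiction (id 4, lvl 1), Fantasy (id 5, lvl 1).
Iteration 2: rows with parent in {4,5} -> Biology (id 6, lvl 2), All (id 7, lvl 2), SciFi (id 8, lvl 2), Music (id 9, lvl 2).
Iteration 3: rows with parent in {6,7,8,9} -> Sports (id 10, lvl 3), Jazz (id 11, lvl 3), Classical (id 12, lvl 3).
Iteration 4: no rows with parent in {10,11,12}; recursion stops.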